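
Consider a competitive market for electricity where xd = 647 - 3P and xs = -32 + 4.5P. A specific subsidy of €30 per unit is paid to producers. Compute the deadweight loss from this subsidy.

Pre-subsidy: 647 - 3P = -32 + 4.5P gives P* = 1358/15, x* = 375.4.
With the subsidy, sellers receive Ps = Pb + 30 for each unit, where Pb is the price buyers pay.
Supply in terms of Pb becomes xs = -32 + 4.5(Pb + 30) = 103 + 4.5Pb. Setting this equal to demand: 647 - 3Pb = 103 + 4.5Pb, so Pb = 1088/15.
Sellers receive Ps = 1088/15 + 30 = 1538/15; x' = 647 − 3·(1088/15) = 429.4.
The subsidy expands output by 429.4 − 375.4 = 54 past the efficient level; on those units the gap between marginal cost and willingness to pay runs from 0 up to 30.
DWL = ½ × 30 × 54 = 810.

Deadweight loss = €810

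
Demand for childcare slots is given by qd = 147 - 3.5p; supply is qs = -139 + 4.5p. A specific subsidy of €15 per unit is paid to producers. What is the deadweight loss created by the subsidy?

Deadweight loss = €221.484375

Pre-subsidy: 147 - 3.5p = -139 + 4.5p gives p* = 35.75, q* = 21.875.
With the subsidy, sellers receive ps = pb + 15 for each unit, where pb is the price buyers pay.
Supply in terms of pb becomes qs = -139 + 4.5(pb + 15) = -71.5 + 4.5pb. Setting this equal to demand: 147 - 3.5pb = -71.5 + 4.5pb, so pb = 27.3125.
Sellers receive ps = 27.3125 + 15 = 42.3125; q' = 147 − 3.5·27.3125 = 51.40625.
The subsidy expands output by 51.40625 − 21.875 = 29.53125 past the efficient level; on those units the gap between marginal cost and willingness to pay runs from 0 up to 15.
DWL = ½ × 15 × 29.53125 = 221.484375.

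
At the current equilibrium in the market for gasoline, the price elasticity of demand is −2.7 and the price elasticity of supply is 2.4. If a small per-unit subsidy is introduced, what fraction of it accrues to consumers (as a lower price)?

For a small subsidy around the equilibrium, the benefit split depends on the relative slopes, which at a point are proportional to the elasticities.
Buyer share = εs/(εs + |εd|) = 2.4/(2.4 + 2.7) = 8/17; seller share = |εd|/(εs + |εd|) = 9/17.

Consumer share = 8/17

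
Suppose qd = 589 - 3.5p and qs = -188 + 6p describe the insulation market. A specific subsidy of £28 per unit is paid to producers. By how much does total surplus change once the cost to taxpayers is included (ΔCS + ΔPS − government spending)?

Net change in total surplus = -16464/19

Pre-subsidy: 589 - 3.5p = -188 + 6p gives p* = 1554/19, q* = 5752/19.
With the subsidy, sellers receive ps = pb + 28 for each unit, where pb is the price buyers pay.
Supply in terms of pb becomes qs = -188 + 6(pb + 28) = -20 + 6pb. Setting this equal to demand: 589 - 3.5pb = -20 + 6pb, so pb = 1218/19.
Sellers receive ps = 1218/19 + 28 = 1750/19; q' = 589 − 3.5·(1218/19) = 6928/19.
ΔCS = ½(5752/19 + 6928/19)(1554/19 − 1218/19) = 2130240/361; ΔPS = ½(5752/19 + 6928/19)(1750/19 − 1554/19) = 1242640/361.
Government spending = 28 × 6928/19 = 193984/19.
Net change = 2130240/361 + 1242640/361 − 193984/19 = -16464/19. The loss equals the DWL triangle ½·28·1176/19.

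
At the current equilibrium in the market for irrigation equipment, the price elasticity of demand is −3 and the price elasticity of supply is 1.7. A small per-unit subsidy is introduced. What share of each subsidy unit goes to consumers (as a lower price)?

For a small subsidy around the equilibrium, the benefit split depends on the relative slopes, which at a point are proportional to the elasticities.
Buyer share = εs/(εs + |εd|) = 1.7/(1.7 + 3) = 17/47; seller share = |εd|/(εs + |εd|) = 30/47.

Consumer share = 17/47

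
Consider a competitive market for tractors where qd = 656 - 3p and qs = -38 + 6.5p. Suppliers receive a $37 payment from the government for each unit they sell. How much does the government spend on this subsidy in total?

Pre-subsidy: 656 - 3p = -38 + 6.5p gives p* = 1388/19, q* = 8300/19.
With the subsidy, sellers receive ps = pb + 37 for each unit, where pb is the price buyers pay.
Supply in terms of pb becomes qs = -38 + 6.5(pb + 37) = 202.5 + 6.5pb. Setting this equal to demand: 656 - 3pb = 202.5 + 6.5pb, so pb = 907/19.
Sellers receive ps = 907/19 + 37 = 1610/19; q' = 656 − 3·(907/19) = 9743/19.
Government outlay = subsidy × quantity = 37 × 9743/19 = 360491/19.

Government cost = 360491/19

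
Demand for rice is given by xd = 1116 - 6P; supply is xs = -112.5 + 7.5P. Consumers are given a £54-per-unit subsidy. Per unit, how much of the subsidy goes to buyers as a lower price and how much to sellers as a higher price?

Buyers gain £30 per unit; sellers gain £24 per unit

Pre-subsidy: 1116 - 6P = -112.5 + 7.5P gives P* = 91, x* = 570.
With the rebate, buyers effectively pay Pb = Ps − 54, where Ps is the price sellers receive.
Demand in terms of Ps becomes xd = 1116 − 6(Ps − 54) = 1440 - 6Ps. Setting this equal to supply: 1440 - 6Ps = -112.5 + 7.5Ps, so Ps = 115.
Buyers pay Pb = 115 − 54 = 61; x' = -112.5 + 7.5·115 = 750.
Buyers' price falls by P* − Pb = 91 − 61 = 30; sellers' price rises by Ps − P* = 115 − 91 = 24.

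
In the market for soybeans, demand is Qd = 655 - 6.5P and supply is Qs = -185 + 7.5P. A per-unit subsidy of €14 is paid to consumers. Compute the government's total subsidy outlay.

Government cost = €4392.5

Pre-subsidy: 655 - 6.5P = -185 + 7.5P gives P* = 60, Q* = 265.
With the rebate, buyers effectively pay Pb = Ps − 14, where Ps is the price sellers receive.
Demand in terms of Ps becomes Qd = 655 − 6.5(Ps − 14) = 746 - 6.5Ps. Setting this equal to supply: 746 - 6.5Ps = -185 + 7.5Ps, so Ps = 66.5.
Buyers pay Pb = 66.5 − 14 = 52.5; Q' = -185 + 7.5·66.5 = 313.75.
Government outlay = subsidy × quantity = 14 × 313.75 = 4392.5.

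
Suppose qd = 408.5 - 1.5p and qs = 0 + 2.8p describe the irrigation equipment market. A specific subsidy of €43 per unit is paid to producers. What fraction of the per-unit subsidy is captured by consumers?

Pre-subsidy: 408.5 - 1.5p = 0 + 2.8p gives p* = 95, q* = 266.
With the subsidy, sellers receive ps = pb + 43 for each unit, where pb is the price buyers pay.
Supply in terms of pb becomes qs = 0 + 2.8(pb + 43) = 120.4 + 2.8pb. Setting this equal to demand: 408.5 - 1.5pb = 120.4 + 2.8pb, so pb = 67.
Sellers receive ps = 67 + 43 = 110; q' = 408.5 − 1.5·67 = 308.
Buyers' price falls by p* − pb = 95 − 67 = 28; sellers' price rises by ps − p* = 110 − 95 = 15.
So consumers capture 28/43 = 28/43 of each unit of subsidy.

Consumer share = 28/43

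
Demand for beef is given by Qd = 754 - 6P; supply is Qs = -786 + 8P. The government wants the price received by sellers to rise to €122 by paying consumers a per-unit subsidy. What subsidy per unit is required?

At a seller price of 122, quantity supplied is -786 + 8·122 = 190.
Buyers absorb 190 only when they pay Pb with 754 − 6·Pb = 190, i.e. Pb = 94.
s = Ps − Pb = 122 − 94 = 28.

Required subsidy s = €28 per unit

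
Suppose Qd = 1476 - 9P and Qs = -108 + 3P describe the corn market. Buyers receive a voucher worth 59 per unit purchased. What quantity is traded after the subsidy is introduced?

Q' = 420.75

Pre-subsidy: 1476 - 9P = -108 + 3P gives P* = 132, Q* = 288.
With the rebate, buyers effectively pay Pb = Ps − 59, where Ps is the price sellers receive.
Demand in terms of Ps becomes Qd = 1476 − 9(Ps − 59) = 2007 - 9Ps. Setting this equal to supply: 2007 - 9Ps = -108 + 3Ps, so Ps = 176.25.
Buyers pay Pb = 176.25 − 59 = 117.25; Q' = -108 + 3·176.25 = 420.75.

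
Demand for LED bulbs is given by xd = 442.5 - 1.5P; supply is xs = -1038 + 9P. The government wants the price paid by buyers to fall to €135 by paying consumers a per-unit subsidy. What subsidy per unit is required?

Required subsidy s = €7 per unit

At a buyer price of 135, quantity demanded is 442.5 − 1.5·135 = 240.
Sellers supply 240 only when they receive Ps with -1038 + 9·Ps = 240, i.e. Ps = 142.
s = Ps − Pb = 142 − 135 = 7.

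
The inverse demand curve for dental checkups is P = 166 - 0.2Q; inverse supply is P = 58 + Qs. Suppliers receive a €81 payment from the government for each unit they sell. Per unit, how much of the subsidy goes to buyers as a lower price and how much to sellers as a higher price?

Pre-subsidy: 166 - 0.2Q = 58 + Q gives Q* = 90 and P* = 148.
With the subsidy, sellers receive Ps = Pb + 81 for each unit, where Pb is the price buyers pay.
On the curves, Pb = 166 - 0.2Q and Ps = 58 + Q; the wedge Ps − Pb = 81 gives 58 + Q − (166 - 0.2Q) = 81, so Q' = 157.5.
Then Pb = 166 − 0.2·157.5 = 134.5 and Ps = 58 + 1·157.5 = 215.5.
Buyers' price falls by P* − Pb = 148 − 134.5 = 13.5; sellers' price rises by Ps − P* = 215.5 − 148 = 67.5.

Buyers gain €13.5 per unit; sellers gain €67.5 per unit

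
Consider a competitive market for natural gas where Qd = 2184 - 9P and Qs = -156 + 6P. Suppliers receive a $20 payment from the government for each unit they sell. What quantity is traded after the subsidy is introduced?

Pre-subsidy: 2184 - 9P = -156 + 6P gives P* = 156, Q* = 780.
With the subsidy, sellers receive Ps = Pb + 20 for each unit, where Pb is the price buyers pay.
Supply in terms of Pb becomes Qs = -156 + 6(Pb + 20) = -36 + 6Pb. Setting this equal to demand: 2184 - 9Pb = -36 + 6Pb, so Pb = 148.
Sellers receive Ps = 148 + 20 = 168; Q' = 2184 − 9·148 = 852.

Q' = 852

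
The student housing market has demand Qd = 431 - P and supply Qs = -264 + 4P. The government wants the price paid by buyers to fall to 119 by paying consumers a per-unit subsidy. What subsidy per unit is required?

At a buyer price of 119, quantity demanded is 431 − 1·119 = 312.
Sellers supply 312 only when they receive Ps with -264 + 4·Ps = 312, i.e. Ps = 144.
s = Ps − Pb = 144 − 119 = 25.

Required subsidy s = 25 per unit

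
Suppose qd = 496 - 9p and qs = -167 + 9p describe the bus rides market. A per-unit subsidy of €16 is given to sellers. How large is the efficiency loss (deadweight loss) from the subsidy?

Pre-subsidy: 496 - 9p = -167 + 9p gives p* = 221/6, q* = 164.5.
With the subsidy, sellers receive ps = pb + 16 for each unit, where pb is the price buyers pay.
Supply in terms of pb becomes qs = -167 + 9(pb + 16) = -23 + 9pb. Setting this equal to demand: 496 - 9pb = -23 + 9pb, so pb = 173/6.
Sellers receive ps = 173/6 + 16 = 269/6; q' = 496 − 9·(173/6) = 236.5.
The subsidy expands output by 236.5 − 164.5 = 72 past the efficient level; on those units the gap between marginal cost and willingness to pay runs from 0 up to 16.
DWL = ½ × 16 × 72 = 576.

Deadweight loss = €576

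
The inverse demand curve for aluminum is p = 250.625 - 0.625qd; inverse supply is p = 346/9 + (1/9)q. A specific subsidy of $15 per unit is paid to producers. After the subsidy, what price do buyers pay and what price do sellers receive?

Pre-subsidy: 250.625 - 0.625q = 346/9 + (1/9)q gives q* = 15277/53 and p* = 3735/53.
With the subsidy, sellers receive ps = pb + 15 for each unit, where pb is the price buyers pay.
On the curves, pb = 250.625 - 0.625q and ps = 346/9 + (1/9)q; the wedge ps − pb = 15 gives 346/9 + (1/9)q − (250.625 - 0.625q) = 15, so q' = 16357/53.
Then pb = 250.625 − 0.625·(16357/53) = 3060/53 and ps = 346/9 + (1/9)·(16357/53) = 3855/53.

Buyers pay 3060/53; sellers receive 3855/53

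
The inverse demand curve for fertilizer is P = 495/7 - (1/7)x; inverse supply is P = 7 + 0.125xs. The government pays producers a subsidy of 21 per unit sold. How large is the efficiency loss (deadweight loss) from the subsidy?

Pre-subsidy: 495/7 - (1/7)x = 7 + 0.125x gives x* = 3568/15 and P* = 551/15.
With the subsidy, sellers receive Ps = Pb + 21 for each unit, where Pb is the price buyers pay.
On the curves, Pb = 495/7 - (1/7)x and Ps = 7 + 0.125x; the wedge Ps − Pb = 21 gives 7 + 0.125x − (495/7 - (1/7)x) = 21, so x' = 4744/15.
Then Pb = 495/7 − (1/7)·(4744/15) = 383/15 and Ps = 7 + 0.125·(4744/15) = 698/15.
The subsidy expands output by 4744/15 − 3568/15 = 78.4 past the efficient level; on those units the gap between marginal cost and willingness to pay runs from 0 up to 21.
DWL = ½ × 21 × 78.4 = 823.2.

Deadweight loss = 823.2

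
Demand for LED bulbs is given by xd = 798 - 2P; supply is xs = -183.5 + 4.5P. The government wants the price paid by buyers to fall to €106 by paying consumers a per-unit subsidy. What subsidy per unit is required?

Required subsidy s = €65 per unit

At a buyer price of 106, quantity demanded is 798 − 2·106 = 586.
Sellers supply 586 only when they receive Ps with -183.5 + 4.5·Ps = 586, i.e. Ps = 171.
s = Ps − Pb = 171 − 106 = 65.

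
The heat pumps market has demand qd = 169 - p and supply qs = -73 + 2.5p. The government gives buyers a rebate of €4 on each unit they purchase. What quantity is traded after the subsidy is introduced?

Pre-subsidy: 169 - p = -73 + 2.5p gives p* = 484/7, q* = 699/7.
With the rebate, buyers effectively pay pb = ps − 4, where ps is the price sellers receive.
Demand in terms of ps becomes qd = 169 − 1(ps − 4) = 173 - ps. Setting this equal to supply: 173 - ps = -73 + 2.5ps, so ps = 492/7.
Buyers pay pb = 492/7 − 4 = 464/7; q' = -73 + 2.5·(492/7) = 719/7.

q' = 719/7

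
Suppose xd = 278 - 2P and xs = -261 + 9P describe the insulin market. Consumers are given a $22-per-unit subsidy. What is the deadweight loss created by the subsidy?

Pre-subsidy: 278 - 2P = -261 + 9P gives P* = 49, x* = 180.
With the rebate, buyers effectively pay Pb = Ps − 22, where Ps is the price sellers receive.
Demand in terms of Ps becomes xd = 278 − 2(Ps − 22) = 322 - 2Ps. Setting this equal to supply: 322 - 2Ps = -261 + 9Ps, so Ps = 53.
Buyers pay Pb = 53 − 22 = 31; x' = -261 + 9·53 = 216.
The subsidy expands output by 216 − 180 = 36 past the efficient level; on those units the gap between marginal cost and willingness to pay runs from 0 up to 22.
DWL = ½ × 22 × 36 = 396.

Deadweight loss = $396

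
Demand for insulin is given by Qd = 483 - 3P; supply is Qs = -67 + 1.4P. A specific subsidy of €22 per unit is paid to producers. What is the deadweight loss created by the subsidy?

Pre-subsidy: 483 - 3P = -67 + 1.4P gives P* = 125, Q* = 108.
With the subsidy, sellers receive Ps = Pb + 22 for each unit, where Pb is the price buyers pay.
Supply in terms of Pb becomes Qs = -67 + 1.4(Pb + 22) = -36.2 + 1.4Pb. Setting this equal to demand: 483 - 3Pb = -36.2 + 1.4Pb, so Pb = 118.
Sellers receive Ps = 118 + 22 = 140; Q' = 483 − 3·118 = 129.
The subsidy expands output by 129 − 108 = 21 past the efficient level; on those units the gap between marginal cost and willingness to pay runs from 0 up to 22.
DWL = ½ × 22 × 21 = 231.

Deadweight loss = €231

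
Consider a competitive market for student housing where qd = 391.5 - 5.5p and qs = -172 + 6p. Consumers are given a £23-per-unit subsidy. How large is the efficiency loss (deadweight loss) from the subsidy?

Pre-subsidy: 391.5 - 5.5p = -172 + 6p gives p* = 49, q* = 122.
With the rebate, buyers effectively pay pb = ps − 23, where ps is the price sellers receive.
Demand in terms of ps becomes qd = 391.5 − 5.5(ps − 23) = 518 - 5.5ps. Setting this equal to supply: 518 - 5.5ps = -172 + 6ps, so ps = 60.
Buyers pay pb = 60 − 23 = 37; q' = -172 + 6·60 = 188.
The subsidy expands output by 188 − 122 = 66 past the efficient level; on those units the gap between marginal cost and willingness to pay runs from 0 up to 23.
DWL = ½ × 23 × 66 = 759.

Deadweight loss = £759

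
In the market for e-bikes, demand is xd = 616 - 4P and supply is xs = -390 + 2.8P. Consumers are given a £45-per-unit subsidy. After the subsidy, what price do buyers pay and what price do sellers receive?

Pre-subsidy: 616 - 4P = -390 + 2.8P gives P* = 2515/17, x* = 412/17.
With the rebate, buyers effectively pay Pb = Ps − 45, where Ps is the price sellers receive.
Demand in terms of Ps becomes xd = 616 − 4(Ps − 45) = 796 - 4Ps. Setting this equal to supply: 796 - 4Ps = -390 + 2.8Ps, so Ps = 2965/17.
Buyers pay Pb = 2965/17 − 45 = 2200/17; x' = -390 + 2.8·(2965/17) = 1672/17.

Buyers pay 2200/17; sellers receive 2965/17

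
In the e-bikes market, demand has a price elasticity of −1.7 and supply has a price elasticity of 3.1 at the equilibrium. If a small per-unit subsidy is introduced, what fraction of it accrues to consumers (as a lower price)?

For a small subsidy around the equilibrium, the benefit split depends on the relative slopes, which at a point are proportional to the elasticities.
Buyer share = εs/(εs + |εd|) = 3.1/(3.1 + 1.7) = 31/48; seller share = |εd|/(εs + |εd|) = 17/48.

Consumer share = 31/48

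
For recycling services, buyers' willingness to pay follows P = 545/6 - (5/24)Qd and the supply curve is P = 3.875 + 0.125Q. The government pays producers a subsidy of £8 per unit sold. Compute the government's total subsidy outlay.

Pre-subsidy: 545/6 - (5/24)Q = 3.875 + 0.125Q gives Q* = 260.875 and P* = 36.484375.
With the subsidy, sellers receive Ps = Pb + 8 for each unit, where Pb is the price buyers pay.
On the curves, Pb = 545/6 - (5/24)Q and Ps = 3.875 + 0.125Q; the wedge Ps − Pb = 8 gives 3.875 + 0.125Q − (545/6 - (5/24)Q) = 8, so Q' = 284.875.
Then Pb = 545/6 − (5/24)·284.875 = 31.484375 and Ps = 3.875 + 0.125·284.875 = 39.484375.
Government outlay = subsidy × quantity = 8 × 284.875 = 2279.

Government cost = £2279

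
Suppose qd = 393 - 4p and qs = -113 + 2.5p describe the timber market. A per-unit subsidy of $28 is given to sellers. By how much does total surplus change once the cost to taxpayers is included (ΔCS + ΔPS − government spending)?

Net change in total surplus = -7840/13

Pre-subsidy: 393 - 4p = -113 + 2.5p gives p* = 1012/13, q* = 1061/13.
With the subsidy, sellers receive ps = pb + 28 for each unit, where pb is the price buyers pay.
Supply in terms of pb becomes qs = -113 + 2.5(pb + 28) = -43 + 2.5pb. Setting this equal to demand: 393 - 4pb = -43 + 2.5pb, so pb = 872/13.
Sellers receive ps = 872/13 + 28 = 1236/13; q' = 393 − 4·(872/13) = 1621/13.
ΔCS = ½(1061/13 + 1621/13)(1012/13 − 872/13) = 187740/169; ΔPS = ½(1061/13 + 1621/13)(1236/13 − 1012/13) = 300384/169.
Government spending = 28 × 1621/13 = 45388/13.
Net change = 187740/169 + 300384/169 − 45388/13 = -7840/13. The loss equals the DWL triangle ½·28·560/13.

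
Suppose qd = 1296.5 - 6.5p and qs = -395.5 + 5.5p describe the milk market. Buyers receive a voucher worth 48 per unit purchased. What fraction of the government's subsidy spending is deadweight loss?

DWL / government spending = 143/1046

Pre-subsidy: 1296.5 - 6.5p = -395.5 + 5.5p gives p* = 141, q* = 380.
With the rebate, buyers effectively pay pb = ps − 48, where ps is the price sellers receive.
Demand in terms of ps becomes qd = 1296.5 − 6.5(ps − 48) = 1608.5 - 6.5ps. Setting this equal to supply: 1608.5 - 6.5ps = -395.5 + 5.5ps, so ps = 167.
Buyers pay pb = 167 − 48 = 119; q' = -395.5 + 5.5·167 = 523.
ΔCS = ½(380 + 523)(141 − 119) = 9933; ΔPS = ½(380 + 523)(167 − 141) = 11739.
Government spending = 48 × 523 = 25104.
DWL = ½ × 48 × (523 − 380) = 3432; fraction = 3432 / 25104 = 143/1046.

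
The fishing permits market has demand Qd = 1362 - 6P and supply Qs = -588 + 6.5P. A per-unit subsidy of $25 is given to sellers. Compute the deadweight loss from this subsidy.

Pre-subsidy: 1362 - 6P = -588 + 6.5P gives P* = 156, Q* = 426.
With the subsidy, sellers receive Ps = Pb + 25 for each unit, where Pb is the price buyers pay.
Supply in terms of Pb becomes Qs = -588 + 6.5(Pb + 25) = -425.5 + 6.5Pb. Setting this equal to demand: 1362 - 6Pb = -425.5 + 6.5Pb, so Pb = 143.
Sellers receive Ps = 143 + 25 = 168; Q' = 1362 − 6·143 = 504.
The subsidy expands output by 504 − 426 = 78 past the efficient level; on those units the gap between marginal cost and willingness to pay runs from 0 up to 25.
DWL = ½ × 25 × 78 = 975.

Deadweight loss = $975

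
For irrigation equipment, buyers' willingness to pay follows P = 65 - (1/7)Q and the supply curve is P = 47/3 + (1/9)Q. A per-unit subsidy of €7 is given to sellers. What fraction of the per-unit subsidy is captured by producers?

Producer share = 0.4375

Pre-subsidy: 65 - (1/7)Q = 47/3 + (1/9)Q gives Q* = 194.25 and P* = 37.25.
With the subsidy, sellers receive Ps = Pb + 7 for each unit, where Pb is the price buyers pay.
On the curves, Pb = 65 - (1/7)Q and Ps = 47/3 + (1/9)Q; the wedge Ps − Pb = 7 gives 47/3 + (1/9)Q − (65 - (1/7)Q) = 7, so Q' = 221.8125.
Then Pb = 65 − (1/7)·221.8125 = 33.3125 and Ps = 47/3 + (1/9)·221.8125 = 40.3125.
Buyers' price falls by P* − Pb = 37.25 − 33.3125 = 3.9375; sellers' price rises by Ps − P* = 40.3125 − 37.25 = 3.0625.
So producers capture 3.0625/7 = 0.4375 of each unit of subsidy.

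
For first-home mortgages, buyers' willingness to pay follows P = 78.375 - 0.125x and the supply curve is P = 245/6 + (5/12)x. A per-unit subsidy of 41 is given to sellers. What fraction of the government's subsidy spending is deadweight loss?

DWL / government spending = 492/1885

Pre-subsidy: 78.375 - 0.125x = 245/6 + (5/12)x gives x* = 901/13 and P* = 3625/52.
With the subsidy, sellers receive Ps = Pb + 41 for each unit, where Pb is the price buyers pay.
On the curves, Pb = 78.375 - 0.125x and Ps = 245/6 + (5/12)x; the wedge Ps − Pb = 41 gives 245/6 + (5/12)x − (78.375 - 0.125x) = 41, so x' = 145.
Then Pb = 78.375 − 0.125·145 = 60.25 and Ps = 245/6 + (5/12)·145 = 101.25.
ΔCS = ½(901/13 + 145)(3625/52 − 60.25) = 171339/169; ΔPS = ½(901/13 + 145)(101.25 − 3625/52) = 571130/169.
Government spending = 41 × 145 = 5945.
DWL = ½ × 41 × (145 − 901/13) = 20172/13; fraction = (20172/13) / 5945 = 492/1885.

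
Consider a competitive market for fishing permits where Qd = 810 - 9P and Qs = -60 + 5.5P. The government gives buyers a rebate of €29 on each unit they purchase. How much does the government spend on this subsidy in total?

Pre-subsidy: 810 - 9P = -60 + 5.5P gives P* = 60, Q* = 270.
With the rebate, buyers effectively pay Pb = Ps − 29, where Ps is the price sellers receive.
Demand in terms of Ps becomes Qd = 810 − 9(Ps − 29) = 1071 - 9Ps. Setting this equal to supply: 1071 - 9Ps = -60 + 5.5Ps, so Ps = 78.
Buyers pay Pb = 78 − 29 = 49; Q' = -60 + 5.5·78 = 369.
Government outlay = subsidy × quantity = 29 × 369 = 10701.

Government cost = €10701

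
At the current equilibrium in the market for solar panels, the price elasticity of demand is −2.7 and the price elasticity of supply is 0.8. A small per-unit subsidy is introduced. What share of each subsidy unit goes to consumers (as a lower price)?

For a small subsidy around the equilibrium, the benefit split depends on the relative slopes, which at a point are proportional to the elasticities.
Buyer share = εs/(εs + |εd|) = 0.8/(0.8 + 2.7) = 8/35; seller share = |εd|/(εs + |εd|) = 27/35.

Consumer share = 8/35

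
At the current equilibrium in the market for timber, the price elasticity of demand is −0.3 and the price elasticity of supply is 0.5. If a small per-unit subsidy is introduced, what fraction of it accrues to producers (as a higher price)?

Producer share = 0.375

For a small subsidy around the equilibrium, the benefit split depends on the relative slopes, which at a point are proportional to the elasticities.
Buyer share = εs/(εs + |εd|) = 0.5/(0.5 + 0.3) = 0.625; seller share = |εd|/(εs + |εd|) = 0.375.
So producers capture 0.375 of the subsidy.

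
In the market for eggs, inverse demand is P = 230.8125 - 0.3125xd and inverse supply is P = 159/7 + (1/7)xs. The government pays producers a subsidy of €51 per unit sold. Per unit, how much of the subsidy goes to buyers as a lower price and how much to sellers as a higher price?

Pre-subsidy: 230.8125 - 0.3125x = 159/7 + (1/7)x gives x* = 457 and P* = 88.
With the subsidy, sellers receive Ps = Pb + 51 for each unit, where Pb is the price buyers pay.
On the curves, Pb = 230.8125 - 0.3125x and Ps = 159/7 + (1/7)x; the wedge Ps − Pb = 51 gives 159/7 + (1/7)x − (230.8125 - 0.3125x) = 51, so x' = 569.
Then Pb = 230.8125 − 0.3125·569 = 53 and Ps = 159/7 + (1/7)·569 = 104.
Buyers' price falls by P* − Pb = 88 − 53 = 35; sellers' price rises by Ps − P* = 104 − 88 = 16.

Buyers gain €35 per unit; sellers gain €16 per unit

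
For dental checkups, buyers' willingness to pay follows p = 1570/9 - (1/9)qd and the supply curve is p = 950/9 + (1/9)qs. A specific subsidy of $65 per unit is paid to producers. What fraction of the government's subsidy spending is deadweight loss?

Pre-subsidy: 1570/9 - (1/9)q = 950/9 + (1/9)q gives q* = 310 and p* = 140.
With the subsidy, sellers receive ps = pb + 65 for each unit, where pb is the price buyers pay.
On the curves, pb = 1570/9 - (1/9)q and ps = 950/9 + (1/9)q; the wedge ps − pb = 65 gives 950/9 + (1/9)q − (1570/9 - (1/9)q) = 65, so q' = 602.5.
Then pb = 1570/9 − (1/9)·602.5 = 107.5 and ps = 950/9 + (1/9)·602.5 = 172.5.
ΔCS = ½(310 + 602.5)(140 − 107.5) = 14828.125; ΔPS = ½(310 + 602.5)(172.5 − 140) = 14828.125.
Government spending = 65 × 602.5 = 39162.5.
DWL = ½ × 65 × (602.5 − 310) = 9506.25; fraction = 9506.25 / 39162.5 = 117/482.

DWL / government spending = 117/482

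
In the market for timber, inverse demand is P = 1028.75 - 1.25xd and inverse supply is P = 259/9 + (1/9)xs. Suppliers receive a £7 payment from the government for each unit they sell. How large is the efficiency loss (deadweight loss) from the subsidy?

Deadweight loss = £18

Pre-subsidy: 1028.75 - 1.25x = 259/9 + (1/9)x gives x* = 35999/49 and P* = 5410/49.
With the subsidy, sellers receive Ps = Pb + 7 for each unit, where Pb is the price buyers pay.
On the curves, Pb = 1028.75 - 1.25x and Ps = 259/9 + (1/9)x; the wedge Ps − Pb = 7 gives 259/9 + (1/9)x − (1028.75 - 1.25x) = 7, so x' = 36251/49.
Then Pb = 1028.75 − 1.25·(36251/49) = 5095/49 and Ps = 259/9 + (1/9)·(36251/49) = 5438/49.
The subsidy expands output by 36251/49 − 35999/49 = 36/7 past the efficient level; on those units the gap between marginal cost and willingness to pay runs from 0 up to 7.
DWL = ½ × 7 × 36/7 = 18.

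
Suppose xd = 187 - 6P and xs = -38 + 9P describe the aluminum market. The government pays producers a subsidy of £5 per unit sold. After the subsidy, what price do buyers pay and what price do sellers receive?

Pre-subsidy: 187 - 6P = -38 + 9P gives P* = 15, x* = 97.
With the subsidy, sellers receive Ps = Pb + 5 for each unit, where Pb is the price buyers pay.
Supply in terms of Pb becomes xs = -38 + 9(Pb + 5) = 7 + 9Pb. Setting this equal to demand: 187 - 6Pb = 7 + 9Pb, so Pb = 12.
Sellers receive Ps = 12 + 5 = 17; x' = 187 − 6·12 = 115.

Buyers pay £12; sellers receive £17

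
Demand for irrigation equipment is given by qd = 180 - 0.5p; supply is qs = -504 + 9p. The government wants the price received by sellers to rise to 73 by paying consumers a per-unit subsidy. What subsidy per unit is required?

Required subsidy s = 19 per unit

At a seller price of 73, quantity supplied is -504 + 9·73 = 153.
Buyers absorb 153 only when they pay pb with 180 − 0.5·pb = 153, i.e. pb = 54.
s = ps − pb = 73 − 54 = 19.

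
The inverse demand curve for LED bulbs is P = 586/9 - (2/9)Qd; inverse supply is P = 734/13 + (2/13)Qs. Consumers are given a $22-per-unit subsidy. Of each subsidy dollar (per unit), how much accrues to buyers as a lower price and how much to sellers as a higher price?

Pre-subsidy: 586/9 - (2/9)Q = 734/13 + (2/13)Q gives Q* = 23 and P* = 60.
With the rebate, buyers effectively pay Pb = Ps − 22, where Ps is the price sellers receive.
On the curves, Pb = 586/9 - (2/9)Q and Ps = 734/13 + (2/13)Q; the wedge Ps − Pb = 22 gives 734/13 + (2/13)Q − (586/9 - (2/9)Q) = 22, so Q' = 81.5.
Then Pb = 586/9 − (2/9)·81.5 = 47 and Ps = 734/13 + (2/13)·81.5 = 69.
Buyers' price falls by P* − Pb = 60 − 47 = 13; sellers' price rises by Ps − P* = 69 − 60 = 9.

Buyers gain $13 per unit; sellers gain $9 per unit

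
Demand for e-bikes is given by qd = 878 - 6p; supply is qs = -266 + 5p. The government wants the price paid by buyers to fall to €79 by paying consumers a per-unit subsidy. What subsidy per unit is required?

At a buyer price of 79, quantity demanded is 878 − 6·79 = 404.
Sellers supply 404 only when they receive ps with -266 + 5·ps = 404, i.e. ps = 134.
s = ps − pb = 134 − 79 = 55.

Required subsidy s = €55 per unit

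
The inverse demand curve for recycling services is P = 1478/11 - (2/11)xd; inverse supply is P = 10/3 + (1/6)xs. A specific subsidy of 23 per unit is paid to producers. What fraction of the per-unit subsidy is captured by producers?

Pre-subsidy: 1478/11 - (2/11)x = 10/3 + (1/6)x gives x* = 376 and P* = 66.
With the subsidy, sellers receive Ps = Pb + 23 for each unit, where Pb is the price buyers pay.
On the curves, Pb = 1478/11 - (2/11)x and Ps = 10/3 + (1/6)x; the wedge Ps − Pb = 23 gives 10/3 + (1/6)x − (1478/11 - (2/11)x) = 23, so x' = 442.
Then Pb = 1478/11 − (2/11)·442 = 54 and Ps = 10/3 + (1/6)·442 = 77.
Buyers' price falls by P* − Pb = 66 − 54 = 12; sellers' price rises by Ps − P* = 77 − 66 = 11.
So producers capture 11/23 = 11/23 of each unit of subsidy.

Producer share = 11/23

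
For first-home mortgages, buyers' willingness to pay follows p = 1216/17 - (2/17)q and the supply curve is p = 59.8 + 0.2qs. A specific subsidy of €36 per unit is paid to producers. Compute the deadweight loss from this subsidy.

Pre-subsidy: 1216/17 - (2/17)q = 59.8 + 0.2q gives q* = 997/27 and p* = 1814/27.
With the subsidy, sellers receive ps = pb + 36 for each unit, where pb is the price buyers pay.
On the curves, pb = 1216/17 - (2/17)q and ps = 59.8 + 0.2q; the wedge ps − pb = 36 gives 59.8 + 0.2q − (1216/17 - (2/17)q) = 36, so q' = 4057/27.
Then pb = 1216/17 − (2/17)·(4057/27) = 1454/27 and ps = 59.8 + 0.2·(4057/27) = 2426/27.
The subsidy expands output by 4057/27 − 997/27 = 340/3 past the efficient level; on those units the gap between marginal cost and willingness to pay runs from 0 up to 36.
DWL = ½ × 36 × 340/3 = 2040.

Deadweight loss = €2040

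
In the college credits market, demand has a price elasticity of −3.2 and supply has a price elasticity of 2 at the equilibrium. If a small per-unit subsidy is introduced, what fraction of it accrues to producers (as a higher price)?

Producer share = 8/13

For a small subsidy around the equilibrium, the benefit split depends on the relative slopes, which at a point are proportional to the elasticities.
Buyer share = εs/(εs + |εd|) = 2/(2 + 3.2) = 5/13; seller share = |εd|/(εs + |εd|) = 8/13.
So producers capture 8/13 of the subsidy.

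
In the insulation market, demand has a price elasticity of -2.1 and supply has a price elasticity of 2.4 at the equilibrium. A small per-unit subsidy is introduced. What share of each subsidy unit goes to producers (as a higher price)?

Producer share = 7/15

For a small subsidy around the equilibrium, the benefit split depends on the relative slopes, which at a point are proportional to the elasticities.
Buyer share = εs/(εs + |εd|) = 2.4/(2.4 + 2.1) = 8/15; seller share = |εd|/(εs + |εd|) = 7/15.
So producers capture 7/15 of the subsidy.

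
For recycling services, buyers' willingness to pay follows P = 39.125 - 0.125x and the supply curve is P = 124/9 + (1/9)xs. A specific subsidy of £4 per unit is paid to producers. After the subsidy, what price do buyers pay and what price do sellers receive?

Pre-subsidy: 39.125 - 0.125x = 124/9 + (1/9)x gives x* = 1825/17 and P* = 437/17.
With the subsidy, sellers receive Ps = Pb + 4 for each unit, where Pb is the price buyers pay.
On the curves, Pb = 39.125 - 0.125x and Ps = 124/9 + (1/9)x; the wedge Ps − Pb = 4 gives 124/9 + (1/9)x − (39.125 - 0.125x) = 4, so x' = 2113/17.
Then Pb = 39.125 − 0.125·(2113/17) = 401/17 and Ps = 124/9 + (1/9)·(2113/17) = 469/17.

Buyers pay 401/17; sellers receive 469/17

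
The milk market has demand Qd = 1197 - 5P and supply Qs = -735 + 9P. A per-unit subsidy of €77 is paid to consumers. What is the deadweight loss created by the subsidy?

Pre-subsidy: 1197 - 5P = -735 + 9P gives P* = 138, Q* = 507.
With the rebate, buyers effectively pay Pb = Ps − 77, where Ps is the price sellers receive.
Demand in terms of Ps becomes Qd = 1197 − 5(Ps − 77) = 1582 - 5Ps. Setting this equal to supply: 1582 - 5Ps = -735 + 9Ps, so Ps = 165.5.
Buyers pay Pb = 165.5 − 77 = 88.5; Q' = -735 + 9·165.5 = 754.5.
The subsidy expands output by 754.5 − 507 = 247.5 past the efficient level; on those units the gap between marginal cost and willingness to pay runs from 0 up to 77.
DWL = ½ × 77 × 247.5 = 9528.75.

Deadweight loss = €9528.75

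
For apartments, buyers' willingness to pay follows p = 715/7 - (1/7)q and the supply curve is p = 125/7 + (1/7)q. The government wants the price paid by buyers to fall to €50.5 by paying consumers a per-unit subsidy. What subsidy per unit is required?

At a buyer price of 50.5, quantity demanded is 715 − 7·50.5 = 361.5.
Sellers supply 361.5 only when they receive ps = 125/7 + (1/7)·361.5 = 69.5.
s = ps − pb = 69.5 − 50.5 = 19.

Required subsidy s = €19 per unit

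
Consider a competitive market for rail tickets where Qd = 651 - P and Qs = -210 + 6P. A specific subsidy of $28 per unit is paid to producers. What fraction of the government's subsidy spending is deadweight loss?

Pre-subsidy: 651 - P = -210 + 6P gives P* = 123, Q* = 528.
With the subsidy, sellers receive Ps = Pb + 28 for each unit, where Pb is the price buyers pay.
Supply in terms of Pb becomes Qs = -210 + 6(Pb + 28) = -42 + 6Pb. Setting this equal to demand: 651 - Pb = -42 + 6Pb, so Pb = 99.
Sellers receive Ps = 99 + 28 = 127; Q' = 651 − 1·99 = 552.
ΔCS = ½(528 + 552)(123 − 99) = 12960; ΔPS = ½(528 + 552)(127 − 123) = 2160.
Government spending = 28 × 552 = 15456.
DWL = ½ × 28 × (552 − 528) = 336; fraction = 336 / 15456 = 1/46.

DWL / government spending = 1/46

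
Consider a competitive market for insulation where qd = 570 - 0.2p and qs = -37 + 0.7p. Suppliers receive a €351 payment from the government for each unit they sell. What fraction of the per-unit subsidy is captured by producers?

Pre-subsidy: 570 - 0.2p = -37 + 0.7p gives p* = 6070/9, q* = 3916/9.
With the subsidy, sellers receive ps = pb + 351 for each unit, where pb is the price buyers pay.
Supply in terms of pb becomes qs = -37 + 0.7(pb + 351) = 208.7 + 0.7pb. Setting this equal to demand: 570 - 0.2pb = 208.7 + 0.7pb, so pb = 3613/9.
Sellers receive ps = 3613/9 + 351 = 6772/9; q' = 570 − 0.2·(3613/9) = 22037/45.
Buyers' price falls by p* − pb = 6070/9 − 3613/9 = 273; sellers' price rises by ps − p* = 6772/9 − 6070/9 = 78.
So producers capture 78/351 = 2/9 of each unit of subsidy.

Producer share = 2/9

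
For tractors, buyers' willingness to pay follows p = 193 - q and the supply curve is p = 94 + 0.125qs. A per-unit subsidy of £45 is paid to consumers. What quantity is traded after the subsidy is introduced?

Pre-subsidy: 193 - q = 94 + 0.125q gives q* = 88 and p* = 105.
With the rebate, buyers effectively pay pb = ps − 45, where ps is the price sellers receive.
On the curves, pb = 193 - q and ps = 94 + 0.125q; the wedge ps − pb = 45 gives 94 + 0.125q − (193 - q) = 45, so q' = 128.
Then pb = 193 − 1·128 = 65 and ps = 94 + 0.125·128 = 110.

q' = 128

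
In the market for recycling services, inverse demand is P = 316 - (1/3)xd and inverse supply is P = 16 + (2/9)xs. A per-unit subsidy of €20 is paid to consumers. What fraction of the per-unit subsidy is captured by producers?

Pre-subsidy: 316 - (1/3)x = 16 + (2/9)x gives x* = 540 and P* = 136.
With the rebate, buyers effectively pay Pb = Ps − 20, where Ps is the price sellers receive.
On the curves, Pb = 316 - (1/3)x and Ps = 16 + (2/9)x; the wedge Ps − Pb = 20 gives 16 + (2/9)x − (316 - (1/3)x) = 20, so x' = 576.
Then Pb = 316 − (1/3)·576 = 124 and Ps = 16 + (2/9)·576 = 144.
Buyers' price falls by P* − Pb = 136 − 124 = 12; sellers' price rises by Ps − P* = 144 − 136 = 8.
So producers capture 8/20 = 0.4 of each unit of subsidy.

Producer share = 0.4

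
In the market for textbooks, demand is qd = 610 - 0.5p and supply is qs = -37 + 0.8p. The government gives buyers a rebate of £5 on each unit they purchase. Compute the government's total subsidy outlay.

Government cost = 23575/13

Pre-subsidy: 610 - 0.5p = -37 + 0.8p gives p* = 6470/13, q* = 4695/13.
With the rebate, buyers effectively pay pb = ps − 5, where ps is the price sellers receive.
Demand in terms of ps becomes qd = 610 − 0.5(ps − 5) = 612.5 - 0.5ps. Setting this equal to supply: 612.5 - 0.5ps = -37 + 0.8ps, so ps = 6495/13.
Buyers pay pb = 6495/13 − 5 = 6430/13; q' = -37 + 0.8·(6495/13) = 4715/13.
Government outlay = subsidy × quantity = 5 × 4715/13 = 23575/13.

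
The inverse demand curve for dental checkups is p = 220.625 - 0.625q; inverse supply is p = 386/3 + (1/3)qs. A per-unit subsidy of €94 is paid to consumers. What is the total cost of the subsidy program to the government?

Government cost = 419522/23

Pre-subsidy: 220.625 - 0.625q = 386/3 + (1/3)q gives q* = 2207/23 and p* = 3695/23.
With the rebate, buyers effectively pay pb = ps − 94, where ps is the price sellers receive.
On the curves, pb = 220.625 - 0.625q and ps = 386/3 + (1/3)q; the wedge ps − pb = 94 gives 386/3 + (1/3)q − (220.625 - 0.625q) = 94, so q' = 4463/23.
Then pb = 220.625 − 0.625·(4463/23) = 2285/23 and ps = 386/3 + (1/3)·(4463/23) = 4447/23.
Government outlay = subsidy × quantity = 94 × 4463/23 = 419522/23.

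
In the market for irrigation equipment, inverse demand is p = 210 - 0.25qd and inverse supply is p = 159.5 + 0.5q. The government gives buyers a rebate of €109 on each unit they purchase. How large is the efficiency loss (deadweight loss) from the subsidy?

Deadweight loss = 23762/3

Pre-subsidy: 210 - 0.25q = 159.5 + 0.5q gives q* = 202/3 and p* = 1159/6.
With the rebate, buyers effectively pay pb = ps − 109, where ps is the price sellers receive.
On the curves, pb = 210 - 0.25q and ps = 159.5 + 0.5q; the wedge ps − pb = 109 gives 159.5 + 0.5q − (210 - 0.25q) = 109, so q' = 638/3.
Then pb = 210 − 0.25·(638/3) = 941/6 and ps = 159.5 + 0.5·(638/3) = 1595/6.
The subsidy expands output by 638/3 − 202/3 = 436/3 past the efficient level; on those units the gap between marginal cost and willingness to pay runs from 0 up to 109.
DWL = ½ × 109 × 436/3 = 23762/3.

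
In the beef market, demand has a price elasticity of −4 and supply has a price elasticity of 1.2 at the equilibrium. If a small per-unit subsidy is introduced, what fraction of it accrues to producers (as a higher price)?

Producer share = 10/13

For a small subsidy around the equilibrium, the benefit split depends on the relative slopes, which at a point are proportional to the elasticities.
Buyer share = εs/(εs + |εd|) = 1.2/(1.2 + 4) = 3/13; seller share = |εd|/(εs + |εd|) = 10/13.
So producers capture 10/13 of the subsidy.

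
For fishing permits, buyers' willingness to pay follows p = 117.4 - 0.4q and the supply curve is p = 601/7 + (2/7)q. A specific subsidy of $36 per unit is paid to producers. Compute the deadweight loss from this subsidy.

Deadweight loss = $945

Pre-subsidy: 117.4 - 0.4q = 601/7 + (2/7)q gives q* = 46 and p* = 99.
With the subsidy, sellers receive ps = pb + 36 for each unit, where pb is the price buyers pay.
On the curves, pb = 117.4 - 0.4q and ps = 601/7 + (2/7)q; the wedge ps − pb = 36 gives 601/7 + (2/7)q − (117.4 - 0.4q) = 36, so q' = 98.5.
Then pb = 117.4 − 0.4·98.5 = 78 and ps = 601/7 + (2/7)·98.5 = 114.
The subsidy expands output by 98.5 − 46 = 52.5 past the efficient level; on those units the gap between marginal cost and willingness to pay runs from 0 up to 36.
DWL = ½ × 36 × 52.5 = 945.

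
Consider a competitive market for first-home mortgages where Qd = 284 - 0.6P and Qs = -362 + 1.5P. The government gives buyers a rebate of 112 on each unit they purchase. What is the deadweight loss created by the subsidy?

Pre-subsidy: 284 - 0.6P = -362 + 1.5P gives P* = 6460/21, Q* = 696/7.
With the rebate, buyers effectively pay Pb = Ps − 112, where Ps is the price sellers receive.
Demand in terms of Ps becomes Qd = 284 − 0.6(Ps − 112) = 351.2 - 0.6Ps. Setting this equal to supply: 351.2 - 0.6Ps = -362 + 1.5Ps, so Ps = 7132/21.
Buyers pay Pb = 7132/21 − 112 = 4780/21; Q' = -362 + 1.5·(7132/21) = 1032/7.
The subsidy expands output by 1032/7 − 696/7 = 48 past the efficient level; on those units the gap between marginal cost and willingness to pay runs from 0 up to 112.
DWL = ½ × 112 × 48 = 2688.

Deadweight loss = 2688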